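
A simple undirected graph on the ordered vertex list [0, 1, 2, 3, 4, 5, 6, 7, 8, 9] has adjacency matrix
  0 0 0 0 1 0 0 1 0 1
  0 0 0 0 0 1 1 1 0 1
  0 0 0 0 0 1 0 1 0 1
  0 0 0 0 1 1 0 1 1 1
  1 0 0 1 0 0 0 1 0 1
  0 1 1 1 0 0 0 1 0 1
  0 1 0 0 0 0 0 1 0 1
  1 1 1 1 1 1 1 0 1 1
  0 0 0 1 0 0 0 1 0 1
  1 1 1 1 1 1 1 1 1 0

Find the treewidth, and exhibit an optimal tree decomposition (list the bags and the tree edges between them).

Treewidth 3.
Bags: B1 = {3, 4, 7, 9}  B2 = {3, 5, 7, 9}  B3 = {3, 7, 8, 9}  B4 = {1, 5, 7, 9}  B5 = {0, 4, 7, 9}  B6 = {1, 6, 7, 9}  B7 = {2, 5, 7, 9}
Tree: B1–B2, B1–B3, B2–B4, B1–B5, B4–B6, B4–B7

Every bag has size at most 4, so the width is 4 − 1 = 3 and tw(G) ≤ 3. On the other hand G contains the 4-clique {0, 4, 7, 9}. A clique must lie in a single bag of any decomposition, so no decomposition can have width below 3. The upper and lower bounds meet at 3, so that is the treewidth.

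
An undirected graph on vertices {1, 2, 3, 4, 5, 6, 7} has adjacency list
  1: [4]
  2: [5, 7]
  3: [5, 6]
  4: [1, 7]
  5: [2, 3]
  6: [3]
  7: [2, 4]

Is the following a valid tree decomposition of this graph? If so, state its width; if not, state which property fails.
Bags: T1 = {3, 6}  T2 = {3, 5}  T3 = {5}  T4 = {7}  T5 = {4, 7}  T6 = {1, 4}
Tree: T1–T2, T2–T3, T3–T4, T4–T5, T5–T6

A tree decomposition must satisfy three properties: every vertex lies in some bag; for every edge, both endpoints lie together in some bag; and for every vertex, the bags containing it form a connected subtree. Here vertex 2 appears in no bag, so the decomposition is invalid.

No — vertex 2 appears in no bag.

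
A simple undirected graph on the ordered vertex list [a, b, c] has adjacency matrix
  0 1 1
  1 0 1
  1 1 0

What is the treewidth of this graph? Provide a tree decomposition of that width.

With just one bag of size 3, the width is 3 − 1 = 2, so tw(G) ≤ 2. Conversely, {a, b, c} is a clique of size 3, and the vertices of any clique must share a bag in every tree decomposition; so some bag has ≥ 3 vertices and tw(G) ≥ 2. Therefore the treewidth is 2.

Treewidth 2.
Bags: B1 = {a, b, c}
Tree: (single bag)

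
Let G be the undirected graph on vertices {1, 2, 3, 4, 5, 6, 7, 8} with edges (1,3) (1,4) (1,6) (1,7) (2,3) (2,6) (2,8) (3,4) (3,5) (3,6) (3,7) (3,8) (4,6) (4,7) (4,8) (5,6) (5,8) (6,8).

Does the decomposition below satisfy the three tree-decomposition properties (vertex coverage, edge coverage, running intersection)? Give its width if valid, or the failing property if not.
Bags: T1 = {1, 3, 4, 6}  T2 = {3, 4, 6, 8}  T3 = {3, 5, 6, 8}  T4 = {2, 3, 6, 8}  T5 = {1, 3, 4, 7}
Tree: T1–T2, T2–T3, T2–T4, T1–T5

Every vertex of G appears in some bag (union = {1, 2, 3, 4, 5, 6, 7, 8}); every edge is covered by a bag; and for each vertex v the set of bags containing v is connected in the bag tree. The decomposition is therefore valid. The largest bag has 4 vertices, so the width is 3.

Yes; width 3.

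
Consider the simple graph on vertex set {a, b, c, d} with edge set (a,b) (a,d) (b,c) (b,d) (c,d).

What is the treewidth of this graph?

2

A width-2 tree decomposition is:
Bags: B1 = {a, b, d}  B2 = {b, c, d}
Tree: B1–B2
Each bag holds 3 vertices, so the decomposition has width 2, which upper-bounds the treewidth. For the lower bound, the 3 vertices {b, c, d} are pairwise adjacent, and any tree decomposition puts a clique entirely inside one bag — forcing width ≥ 2. Hence tw(G) = 2 exactly.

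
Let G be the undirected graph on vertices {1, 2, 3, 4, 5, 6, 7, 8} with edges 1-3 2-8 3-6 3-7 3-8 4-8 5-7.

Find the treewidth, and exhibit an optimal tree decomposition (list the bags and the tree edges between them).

The largest bag has 2 vertices, giving width 1; this decomposition certifies tw(G) ≤ 1. G has an edge, so its treewidth is at least 1. Combining the bounds, tw(G) = 1.

Treewidth 1.
One optimal decomposition is:
Bags: B1 = {3, 6}  B2 = {1, 3}  B3 = {3, 7}  B4 = {3, 8}  B5 = {2, 8}  B6 = {4, 8}  B7 = {5, 7}
Tree: B1–B2, B2–B3, B3–B4, B4–B5, B5–B6, B3–B7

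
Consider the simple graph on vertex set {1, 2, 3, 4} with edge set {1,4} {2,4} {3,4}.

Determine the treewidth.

1

A width-1 tree decomposition is:
Bags: B1 = {3, 4}  B2 = {2, 4}  B3 = {1, 4}
Tree: B1–B2, B1–B3
Each bag holds 2 vertices, so the decomposition has width 1, which upper-bounds the treewidth. Any graph with an edge has treewidth ≥ 1, and G has the edge 4–3. Therefore the treewidth is 1.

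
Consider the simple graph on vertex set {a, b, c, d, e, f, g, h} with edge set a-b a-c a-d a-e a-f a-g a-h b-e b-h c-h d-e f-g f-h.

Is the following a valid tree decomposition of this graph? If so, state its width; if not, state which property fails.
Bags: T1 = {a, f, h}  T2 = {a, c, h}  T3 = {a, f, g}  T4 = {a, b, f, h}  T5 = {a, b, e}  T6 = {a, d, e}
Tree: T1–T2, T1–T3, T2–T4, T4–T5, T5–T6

No — bags containing vertex f are not connected in the tree.

A tree decomposition must satisfy three properties: every vertex lies in some bag; for every edge, both endpoints lie together in some bag; and for every vertex, the bags containing it form a connected subtree. Here bags containing vertex f are not connected in the tree, so the decomposition is invalid.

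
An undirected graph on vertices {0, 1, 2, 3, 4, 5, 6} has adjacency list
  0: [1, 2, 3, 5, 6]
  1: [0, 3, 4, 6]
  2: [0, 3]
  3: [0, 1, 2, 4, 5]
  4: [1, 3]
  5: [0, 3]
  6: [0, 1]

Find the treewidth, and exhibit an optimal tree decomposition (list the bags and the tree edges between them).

Treewidth 2.
One such decomposition:
Bags: B1 = {0, 1, 3}  B2 = {0, 1, 6}  B3 = {0, 2, 3}  B4 = {0, 3, 5}  B5 = {1, 3, 4}
Tree: B1–B2, B1–B3, B1–B4, B1–B5

The largest bag has 3 vertices, giving width 2; this decomposition certifies tw(G) ≤ 2. For the lower bound, the 3 vertices {0, 1, 3} are pairwise adjacent, and any tree decomposition puts a clique entirely inside one bag — forcing width ≥ 2. Hence tw(G) = 2 exactly.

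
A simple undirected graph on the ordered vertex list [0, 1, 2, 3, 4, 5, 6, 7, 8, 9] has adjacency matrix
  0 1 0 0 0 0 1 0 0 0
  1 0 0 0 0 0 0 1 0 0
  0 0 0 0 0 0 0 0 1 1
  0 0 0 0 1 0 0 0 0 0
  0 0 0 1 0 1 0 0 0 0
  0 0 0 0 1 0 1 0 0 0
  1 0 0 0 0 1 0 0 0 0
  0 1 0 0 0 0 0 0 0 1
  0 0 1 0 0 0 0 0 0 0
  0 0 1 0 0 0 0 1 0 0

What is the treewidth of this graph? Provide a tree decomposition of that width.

Each bag holds 2 vertices, so the decomposition has width 1, which upper-bounds the treewidth. Any graph with an edge has treewidth ≥ 1, and G has the edge 3–4. Combining the bounds, tw(G) = 1.

Treewidth 1.
One optimal decomposition is:
Bags: B1 = {3, 4}  B2 = {4, 5}  B3 = {5, 6}  B4 = {0, 6}  B5 = {0, 1}  B6 = {1, 7}  B7 = {7, 9}  B8 = {2, 9}  B9 = {2, 8}
Tree: B1–B2, B2–B3, B3–B4, B4–B5, B5–B6, B6–B7, B7–B8, B8–B9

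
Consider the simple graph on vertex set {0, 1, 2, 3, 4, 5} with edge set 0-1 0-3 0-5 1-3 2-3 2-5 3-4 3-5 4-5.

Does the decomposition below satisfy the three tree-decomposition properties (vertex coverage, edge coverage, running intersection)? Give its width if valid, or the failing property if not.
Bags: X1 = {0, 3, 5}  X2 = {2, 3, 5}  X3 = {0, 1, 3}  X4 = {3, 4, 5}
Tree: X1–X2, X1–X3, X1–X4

Every vertex of G appears in some bag (union = {0, 1, 2, 3, 4, 5}); every edge is covered by a bag; and for each vertex v the set of bags containing v is connected in the bag tree. The decomposition is therefore valid. The largest bag has 3 vertices, so the width is 2.

Yes; width 2.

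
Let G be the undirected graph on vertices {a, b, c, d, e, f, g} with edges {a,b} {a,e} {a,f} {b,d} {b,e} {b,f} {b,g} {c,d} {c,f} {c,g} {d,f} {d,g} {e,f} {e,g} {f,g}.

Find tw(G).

A width-3 tree decomposition is:
Bags: B1 = {b, e, f, g}  B2 = {a, b, e, f}  B3 = {b, d, f, g}  B4 = {c, d, f, g}
Tree: B1–B2, B1–B3, B3–B4
Every bag has size at most 4, so the width is 4 − 1 = 3 and tw(G) ≤ 3. Conversely, {c, d, f, g} is a clique of size 4, and the vertices of any clique must share a bag in every tree decomposition; so some bag has ≥ 4 vertices and tw(G) ≥ 3. The upper and lower bounds meet at 3, so that is the treewidth.

3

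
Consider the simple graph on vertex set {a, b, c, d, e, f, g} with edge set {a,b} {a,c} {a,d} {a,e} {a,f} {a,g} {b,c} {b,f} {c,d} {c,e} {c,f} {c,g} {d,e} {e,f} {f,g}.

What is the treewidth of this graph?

3

A width-3 tree decomposition is:
Bags: B1 = {a, c, e, f}  B2 = {a, b, c, f}  B3 = {a, c, d, e}  B4 = {a, c, f, g}
Tree: B1–B2, B1–B3, B1–B4
The largest bag has 4 vertices, giving width 3; this decomposition certifies tw(G) ≤ 3. For the lower bound, the 4 vertices {a, c, d, e} are pairwise adjacent, and any tree decomposition puts a clique entirely inside one bag — forcing width ≥ 3. The upper and lower bounds meet at 3, so that is the treewidth.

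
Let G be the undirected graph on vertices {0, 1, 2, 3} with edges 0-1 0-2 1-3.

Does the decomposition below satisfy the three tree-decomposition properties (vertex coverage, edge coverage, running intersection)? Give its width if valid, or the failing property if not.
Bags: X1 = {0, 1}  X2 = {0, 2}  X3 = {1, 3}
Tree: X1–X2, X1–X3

Vertex coverage: the bags together contain {0, 1, 2, 3}, the full vertex set. Edge coverage: each edge of G has both endpoints in at least one bag. Running intersection: for every vertex, the bags containing it form a connected subtree. All three properties hold, so this is a valid tree decomposition of width max|bag| − 1 = 1, and hence tw(G) ≤ 1.

Yes; width 1.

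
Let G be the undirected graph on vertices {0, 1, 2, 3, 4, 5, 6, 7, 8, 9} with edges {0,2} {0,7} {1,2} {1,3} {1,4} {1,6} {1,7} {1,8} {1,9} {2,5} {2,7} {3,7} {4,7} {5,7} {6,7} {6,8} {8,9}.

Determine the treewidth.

2

A width-2 tree decomposition is:
Bags: B1 = {1, 2, 7}  B2 = {1, 6, 7}  B3 = {2, 5, 7}  B4 = {1, 6, 8}  B5 = {1, 8, 9}  B6 = {1, 3, 7}  B7 = {0, 2, 7}  B8 = {1, 4, 7}
Tree: B1–B2, B1–B3, B2–B4, B4–B5, B2–B6, B3–B7, B2–B8
Each bag holds 3 vertices, so the decomposition has width 2, which upper-bounds the treewidth. On the other hand G contains the 3-clique {0, 2, 7}. A clique must lie in a single bag of any decomposition, so no decomposition can have width below 2. The upper and lower bounds meet at 2, so that is the treewidth.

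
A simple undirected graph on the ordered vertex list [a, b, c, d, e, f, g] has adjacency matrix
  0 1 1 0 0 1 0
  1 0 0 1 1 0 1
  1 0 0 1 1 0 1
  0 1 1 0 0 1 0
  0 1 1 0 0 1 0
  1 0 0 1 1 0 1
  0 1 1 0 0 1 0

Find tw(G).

A width-3 tree decomposition is:
Bags: B1 = {b, c, f, g}  B2 = {b, c, e, f}  B3 = {a, b, c, f}  B4 = {b, c, d, f}
Tree: B1–B2, B2–B3, B3–B4
Each bag holds 4 vertices, so the decomposition has width 3, which upper-bounds the treewidth. For the lower bound: the 4 vertex sets {c,g}, {e,f}, {b}, {a} are disjoint, each induces a connected subgraph, and every pair is joined by at least one edge of G. Contracting each set to a single vertex therefore yields K_{4} as a minor, and since treewidth is minor-monotone, tw(G) ≥ tw(K_{4}) = 3. Therefore the treewidth is 3.

3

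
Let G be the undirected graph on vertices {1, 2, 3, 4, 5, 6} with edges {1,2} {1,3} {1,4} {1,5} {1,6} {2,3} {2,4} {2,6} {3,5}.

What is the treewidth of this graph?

A width-2 tree decomposition is:
Bags: B1 = {1, 3, 5}  B2 = {1, 2, 3}  B3 = {1, 2, 4}  B4 = {1, 2, 6}
Tree: B1–B2, B2–B3, B3–B4
The largest bag has 3 vertices, giving width 2; this decomposition certifies tw(G) ≤ 2. On the other hand G contains the 3-clique {1, 2, 3}. A clique must lie in a single bag of any decomposition, so no decomposition can have width below 2. Combining the bounds, tw(G) = 2.

2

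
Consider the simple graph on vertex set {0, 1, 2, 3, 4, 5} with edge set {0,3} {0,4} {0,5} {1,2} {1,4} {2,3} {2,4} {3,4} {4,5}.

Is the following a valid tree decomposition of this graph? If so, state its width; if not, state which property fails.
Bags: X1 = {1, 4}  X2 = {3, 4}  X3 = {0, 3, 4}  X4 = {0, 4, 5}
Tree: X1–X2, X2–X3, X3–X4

No — vertex 2 appears in no bag.

A tree decomposition must satisfy three properties: every vertex lies in some bag; for every edge, both endpoints lie together in some bag; and for every vertex, the bags containing it form a connected subtree. Here vertex 2 appears in no bag, so the decomposition is invalid.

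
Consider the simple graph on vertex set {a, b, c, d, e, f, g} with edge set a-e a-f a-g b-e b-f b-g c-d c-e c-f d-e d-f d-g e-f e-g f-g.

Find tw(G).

A width-3 tree decomposition is:
Bags: B1 = {d, e, f, g}  B2 = {b, e, f, g}  B3 = {a, e, f, g}  B4 = {c, d, e, f}
Tree: B1–B2, B2–B3, B1–B4
Each bag holds 4 vertices, so the decomposition has width 3, which upper-bounds the treewidth. For the lower bound, the 4 vertices {d, e, f, g} are pairwise adjacent, and any tree decomposition puts a clique entirely inside one bag — forcing width ≥ 3. Therefore the treewidth is 3.

3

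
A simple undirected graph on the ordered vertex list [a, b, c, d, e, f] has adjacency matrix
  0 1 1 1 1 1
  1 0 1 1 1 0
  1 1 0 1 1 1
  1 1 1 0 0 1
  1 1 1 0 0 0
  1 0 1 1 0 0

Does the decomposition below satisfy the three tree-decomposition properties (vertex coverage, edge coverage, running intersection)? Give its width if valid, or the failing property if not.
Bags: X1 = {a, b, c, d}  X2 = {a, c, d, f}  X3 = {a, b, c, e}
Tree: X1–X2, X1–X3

Yes; width 3.

Every vertex of G appears in some bag (union = {a, b, c, d, e, f}); every edge is covered by a bag; and for each vertex v the set of bags containing v is connected in the bag tree. The decomposition is therefore valid. The largest bag has 4 vertices, so the width is 3.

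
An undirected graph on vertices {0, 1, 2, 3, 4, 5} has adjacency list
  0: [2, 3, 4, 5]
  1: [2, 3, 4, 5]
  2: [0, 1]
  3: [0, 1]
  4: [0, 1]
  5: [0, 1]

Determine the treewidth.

A width-2 tree decomposition is:
Bags: B1 = {0, 1, 5}  B2 = {0, 1, 2}  B3 = {0, 1, 4}  B4 = {0, 1, 3}
Tree: B1–B2, B2–B3, B3–B4
The largest bag has 3 vertices, giving width 2; this decomposition certifies tw(G) ≤ 2. Since 5–0–2–1–5 is a cycle in G, G is not acyclic. Forests are exactly the graphs of treewidth ≤ 1, so tw(G) ≥ 2. Therefore the treewidth is 2.

2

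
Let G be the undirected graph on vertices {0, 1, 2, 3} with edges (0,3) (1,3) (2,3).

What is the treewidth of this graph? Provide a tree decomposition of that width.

Each bag holds 2 vertices, so the decomposition has width 1, which upper-bounds the treewidth. G has an edge, so its treewidth is at least 1. Therefore the treewidth is 1.

Treewidth 1.
Bags: B1 = {0, 3}  B2 = {2, 3}  B3 = {1, 3}
Tree: B1–B2, B1–B3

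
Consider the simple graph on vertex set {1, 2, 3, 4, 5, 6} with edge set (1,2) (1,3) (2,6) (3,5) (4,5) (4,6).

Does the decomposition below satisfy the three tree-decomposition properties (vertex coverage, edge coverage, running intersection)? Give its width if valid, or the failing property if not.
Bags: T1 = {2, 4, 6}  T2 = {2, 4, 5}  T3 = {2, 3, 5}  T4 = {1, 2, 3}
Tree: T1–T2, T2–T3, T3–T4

Yes; width 2.

Every vertex of G appears in some bag (union = {1, 2, 3, 4, 5, 6}); every edge is covered by a bag; and for each vertex v the set of bags containing v is connected in the bag tree. The decomposition is therefore valid. The largest bag has 3 vertices, so the width is 2.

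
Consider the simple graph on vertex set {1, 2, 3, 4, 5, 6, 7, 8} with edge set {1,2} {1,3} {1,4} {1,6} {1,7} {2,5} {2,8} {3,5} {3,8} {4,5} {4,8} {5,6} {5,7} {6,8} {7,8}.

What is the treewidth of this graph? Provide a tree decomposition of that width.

Treewidth 3.
Bags: B1 = {1, 4, 5, 8}  B2 = {1, 5, 7, 8}  B3 = {1, 3, 5, 8}  B4 = {1, 2, 5, 8}  B5 = {1, 5, 6, 8}
Tree: B1–B2, B2–B3, B3–B4, B4–B5

Every bag has size at most 4, so the width is 4 − 1 = 3 and tw(G) ≤ 3. For the lower bound: the 4 vertex sets {4,8}, {5,7}, {1}, {3} are disjoint, each induces a connected subgraph, and every pair is joined by at least one edge of G. Contracting each set to a single vertex therefore yields K_{4} as a minor, and since treewidth is minor-monotone, tw(G) ≥ tw(K_{4}) = 3. Therefore the treewidth is 3.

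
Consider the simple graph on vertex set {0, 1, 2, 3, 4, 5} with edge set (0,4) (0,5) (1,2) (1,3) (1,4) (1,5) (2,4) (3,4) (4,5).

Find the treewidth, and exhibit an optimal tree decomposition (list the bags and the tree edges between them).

Every bag has size at most 3, so the width is 3 − 1 = 2 and tw(G) ≤ 2. For the lower bound, the 3 vertices {0, 4, 5} are pairwise adjacent, and any tree decomposition puts a clique entirely inside one bag — forcing width ≥ 2. Hence tw(G) = 2 exactly.

Treewidth 2.
One optimal decomposition is:
Bags: B1 = {1, 2, 4}  B2 = {1, 4, 5}  B3 = {1, 3, 4}  B4 = {0, 4, 5}
Tree: B1–B2, B1–B3, B2–B4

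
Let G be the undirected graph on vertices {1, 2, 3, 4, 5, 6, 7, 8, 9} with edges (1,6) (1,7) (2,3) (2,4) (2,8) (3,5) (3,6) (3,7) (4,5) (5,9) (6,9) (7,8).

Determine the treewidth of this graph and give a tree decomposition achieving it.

The largest bag has 4 vertices, giving width 3; this decomposition certifies tw(G) ≤ 3. For the lower bound: the 4 vertex sets {1,7,8}, {6}, {3}, {2,4,5,9} are disjoint, each induces a connected subgraph, and every pair is joined by at least one edge of G. Contracting each set to a single vertex therefore yields K_{4} as a minor, and since treewidth is minor-monotone, tw(G) ≥ tw(K_{4}) = 3. Therefore the treewidth is 3.

Treewidth 3.
One such decomposition:
Bags: B1 = {1, 6, 7, 8}  B2 = {3, 6, 7, 8}  B3 = {2, 3, 6, 8}  B4 = {2, 3, 6, 9}  B5 = {2, 3, 5, 9}  B6 = {2, 4, 5, 9}
Tree: B1–B2, B2–B3, B3–B4, B4–B5, B5–B6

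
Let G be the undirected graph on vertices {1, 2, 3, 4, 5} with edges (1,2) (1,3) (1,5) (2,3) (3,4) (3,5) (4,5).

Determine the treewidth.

2

A width-2 tree decomposition is:
Bags: B1 = {3, 4, 5}  B2 = {1, 3, 5}  B3 = {1, 2, 3}
Tree: B1–B2, B2–B3
Each bag holds 3 vertices, so the decomposition has width 2, which upper-bounds the treewidth. For the lower bound, the 3 vertices {1, 2, 3} are pairwise adjacent, and any tree decomposition puts a clique entirely inside one bag — forcing width ≥ 2. The upper and lower bounds meet at 2, so that is the treewidth.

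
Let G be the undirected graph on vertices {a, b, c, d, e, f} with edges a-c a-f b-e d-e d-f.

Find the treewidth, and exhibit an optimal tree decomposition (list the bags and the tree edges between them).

Treewidth 1.
Bags: B1 = {a, c}  B2 = {a, f}  B3 = {d, f}  B4 = {d, e}  B5 = {b, e}
Tree: B1–B2, B2–B3, B3–B4, B4–B5

Every bag has size at most 2, so the width is 2 − 1 = 1 and tw(G) ≤ 1. G has an edge, so its treewidth is at least 1. Therefore the treewidth is 1.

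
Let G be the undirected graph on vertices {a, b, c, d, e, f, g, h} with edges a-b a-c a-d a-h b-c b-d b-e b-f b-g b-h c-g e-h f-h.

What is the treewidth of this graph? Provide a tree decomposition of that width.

Treewidth 2.
One optimal decomposition is:
Bags: B1 = {a, b, d}  B2 = {a, b, c}  B3 = {a, b, h}  B4 = {b, f, h}  B5 = {b, c, g}  B6 = {b, e, h}
Tree: B1–B2, B1–B3, B3–B4, B2–B5, B4–B6

Each bag holds 3 vertices, so the decomposition has width 2, which upper-bounds the treewidth. Conversely, {a, b, d} is a clique of size 3, and the vertices of any clique must share a bag in every tree decomposition; so some bag has ≥ 3 vertices and tw(G) ≥ 2. Combining the bounds, tw(G) = 2.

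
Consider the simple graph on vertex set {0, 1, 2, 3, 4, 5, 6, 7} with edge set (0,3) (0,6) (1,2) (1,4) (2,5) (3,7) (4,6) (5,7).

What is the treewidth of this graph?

A width-2 tree decomposition is:
Bags: B1 = {0, 3, 7}  B2 = {0, 6, 7}  B3 = {4, 6, 7}  B4 = {1, 4, 7}  B5 = {1, 2, 7}  B6 = {2, 5, 7}
Tree: B1–B2, B2–B3, B3–B4, B4–B5, B5–B6
The largest bag has 3 vertices, giving width 2; this decomposition certifies tw(G) ≤ 2. The edges 7–3–0–6–4–1–2–5–7 form a cycle, so G is not a tree and its treewidth is at least 2. Combining the bounds, tw(G) = 2.

2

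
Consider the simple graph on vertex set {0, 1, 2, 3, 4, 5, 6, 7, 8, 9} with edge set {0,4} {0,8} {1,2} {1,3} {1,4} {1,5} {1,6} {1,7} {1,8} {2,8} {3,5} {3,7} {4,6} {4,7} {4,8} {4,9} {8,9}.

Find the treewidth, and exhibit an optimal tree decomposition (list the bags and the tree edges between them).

Treewidth 2.
Bags: B1 = {0, 4, 8}  B2 = {4, 8, 9}  B3 = {1, 4, 8}  B4 = {1, 4, 7}  B5 = {1, 4, 6}  B6 = {1, 2, 8}  B7 = {1, 3, 7}  B8 = {1, 3, 5}
Tree: B1–B2, B1–B3, B3–B4, B4–B5, B3–B6, B4–B7, B7–B8

Every bag has size at most 3, so the width is 3 − 1 = 2 and tw(G) ≤ 2. On the other hand G contains the 3-clique {0, 4, 8}. A clique must lie in a single bag of any decomposition, so no decomposition can have width below 2. The upper and lower bounds meet at 2, so that is the treewidth.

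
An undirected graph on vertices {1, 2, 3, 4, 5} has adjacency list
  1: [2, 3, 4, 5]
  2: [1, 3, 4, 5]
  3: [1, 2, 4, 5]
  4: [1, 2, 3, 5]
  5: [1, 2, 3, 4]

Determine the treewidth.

4

A width-4 tree decomposition is:
Bags: B1 = {1, 2, 3, 4, 5}
Tree: (single bag)
With just one bag of size 5, the width is 5 − 1 = 4, so tw(G) ≤ 4. On the other hand G contains the 5-clique {1, 2, 3, 4, 5}. A clique must lie in a single bag of any decomposition, so no decomposition can have width below 4. Therefore the treewidth is 4.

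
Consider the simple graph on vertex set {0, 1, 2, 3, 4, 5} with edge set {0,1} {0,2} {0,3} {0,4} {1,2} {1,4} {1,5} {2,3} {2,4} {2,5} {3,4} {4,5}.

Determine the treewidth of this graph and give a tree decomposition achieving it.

Each bag holds 4 vertices, so the decomposition has width 3, which upper-bounds the treewidth. Conversely, {0, 1, 2, 4} is a clique of size 4, and the vertices of any clique must share a bag in every tree decomposition; so some bag has ≥ 4 vertices and tw(G) ≥ 3. Combining the bounds, tw(G) = 3.

Treewidth 3.
One optimal decomposition is:
Bags: B1 = {0, 1, 2, 4}  B2 = {0, 2, 3, 4}  B3 = {1, 2, 4, 5}
Tree: B1–B2, B1–B3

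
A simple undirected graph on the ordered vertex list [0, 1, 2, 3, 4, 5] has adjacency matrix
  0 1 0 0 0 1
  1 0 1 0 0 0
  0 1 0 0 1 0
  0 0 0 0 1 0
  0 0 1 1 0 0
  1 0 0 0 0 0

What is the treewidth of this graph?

1

A width-1 tree decomposition is:
Bags: B1 = {0, 5}  B2 = {0, 1}  B3 = {1, 2}  B4 = {2, 4}  B5 = {3, 4}
Tree: B1–B2, B2–B3, B3–B4, B4–B5
Every bag has size at most 2, so the width is 2 − 1 = 1 and tw(G) ≤ 1. Any graph with an edge has treewidth ≥ 1, and G has the edge 5–0. Hence tw(G) = 1 exactly.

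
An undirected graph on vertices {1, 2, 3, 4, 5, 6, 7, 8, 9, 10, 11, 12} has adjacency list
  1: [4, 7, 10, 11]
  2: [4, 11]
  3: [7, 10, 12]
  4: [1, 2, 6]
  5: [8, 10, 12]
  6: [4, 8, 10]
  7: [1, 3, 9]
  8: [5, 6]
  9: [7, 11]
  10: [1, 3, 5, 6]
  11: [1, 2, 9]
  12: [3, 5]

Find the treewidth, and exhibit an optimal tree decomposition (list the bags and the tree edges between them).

Treewidth 3.
One such decomposition:
Bags: B1 = {2, 4, 9, 11}  B2 = {1, 4, 9, 11}  B3 = {1, 4, 7, 9}  B4 = {1, 4, 6, 7}  B5 = {1, 6, 7, 10}  B6 = {3, 6, 7, 10}  B7 = {3, 6, 8, 10}  B8 = {3, 5, 8, 10}  B9 = {3, 5, 8, 12}
Tree: B1–B2, B2–B3, B3–B4, B4–B5, B5–B6, B6–B7, B7–B8, B8–B9

Each bag holds 4 vertices, so the decomposition has width 3, which upper-bounds the treewidth. For the lower bound: the 4 vertex sets {2,9,11}, {4}, {1}, {3,6,7,10} are disjoint, each induces a connected subgraph, and every pair is joined by at least one edge of G. Contracting each set to a single vertex therefore yields K_{4} as a minor, and since treewidth is minor-monotone, tw(G) ≥ tw(K_{4}) = 3. Therefore the treewidth is 3.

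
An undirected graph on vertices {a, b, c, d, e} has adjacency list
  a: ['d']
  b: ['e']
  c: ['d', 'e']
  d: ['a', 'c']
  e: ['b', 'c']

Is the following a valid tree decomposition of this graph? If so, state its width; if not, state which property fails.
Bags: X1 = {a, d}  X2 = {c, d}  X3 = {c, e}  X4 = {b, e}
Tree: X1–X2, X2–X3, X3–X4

Every vertex of G appears in some bag (union = {a, b, c, d, e}); every edge is covered by a bag; and for each vertex v the set of bags containing v is connected in the bag tree. The decomposition is therefore valid. The largest bag has 2 vertices, so the width is 1.

Yes; width 1.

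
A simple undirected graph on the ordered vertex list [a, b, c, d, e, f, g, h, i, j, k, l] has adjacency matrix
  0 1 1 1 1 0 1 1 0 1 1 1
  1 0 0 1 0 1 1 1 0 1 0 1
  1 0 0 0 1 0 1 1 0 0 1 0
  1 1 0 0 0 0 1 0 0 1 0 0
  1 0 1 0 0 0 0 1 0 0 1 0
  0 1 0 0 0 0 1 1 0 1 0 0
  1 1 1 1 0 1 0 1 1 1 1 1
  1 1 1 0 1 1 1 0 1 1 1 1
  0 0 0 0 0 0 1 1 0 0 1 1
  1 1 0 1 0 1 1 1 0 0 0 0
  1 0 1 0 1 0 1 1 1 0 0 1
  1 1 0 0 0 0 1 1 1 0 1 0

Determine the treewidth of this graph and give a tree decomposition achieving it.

Treewidth 4.
Bags: B1 = {a, g, h, k, l}  B2 = {a, b, g, h, l}  B3 = {a, b, g, h, j}  B4 = {a, c, g, h, k}  B5 = {a, b, d, g, j}  B6 = {a, c, e, h, k}  B7 = {b, f, g, h, j}  B8 = {g, h, i, k, l}
Tree: B1–B2, B2–B3, B1–B4, B3–B5, B4–B6, B3–B7, B1–B8

Every bag has size at most 5, so the width is 5 − 1 = 4 and tw(G) ≤ 4. Conversely, {a, b, d, g, j} is a clique of size 5, and the vertices of any clique must share a bag in every tree decomposition; so some bag has ≥ 5 vertices and tw(G) ≥ 4. Hence tw(G) = 4 exactly.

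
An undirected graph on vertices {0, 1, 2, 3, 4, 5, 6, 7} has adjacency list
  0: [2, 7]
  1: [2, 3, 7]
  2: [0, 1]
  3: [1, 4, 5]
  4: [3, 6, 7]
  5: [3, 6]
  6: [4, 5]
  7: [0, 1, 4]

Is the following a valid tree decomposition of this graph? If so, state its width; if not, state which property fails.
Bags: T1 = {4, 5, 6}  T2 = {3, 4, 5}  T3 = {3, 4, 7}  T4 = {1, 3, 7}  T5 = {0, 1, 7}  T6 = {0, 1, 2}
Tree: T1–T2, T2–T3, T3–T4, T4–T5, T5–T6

Every vertex of G appears in some bag (union = {0, 1, 2, 3, 4, 5, 6, 7}); every edge is covered by a bag; and for each vertex v the set of bags containing v is connected in the bag tree. The decomposition is therefore valid. The largest bag has 3 vertices, so the width is 2.

Yes; width 2.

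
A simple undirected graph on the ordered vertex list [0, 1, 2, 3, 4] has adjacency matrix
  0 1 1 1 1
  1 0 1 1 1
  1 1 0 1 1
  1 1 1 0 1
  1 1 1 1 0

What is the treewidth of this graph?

4

A width-4 tree decomposition is:
Bags: B1 = {0, 1, 2, 3, 4}
Tree: (single bag)
A single bag containing all 5 vertices is trivially a valid decomposition of width 4. For the lower bound, the 5 vertices {0, 1, 2, 3, 4} are pairwise adjacent, and any tree decomposition puts a clique entirely inside one bag — forcing width ≥ 4. Therefore the treewidth is 4.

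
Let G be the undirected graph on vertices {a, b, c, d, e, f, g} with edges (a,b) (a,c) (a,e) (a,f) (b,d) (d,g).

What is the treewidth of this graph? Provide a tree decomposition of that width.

Treewidth 1.
Bags: B1 = {a, b}  B2 = {b, d}  B3 = {a, f}  B4 = {a, c}  B5 = {a, e}  B6 = {d, g}
Tree: B1–B2, B1–B3, B1–B4, B1–B5, B2–B6

Every bag has size at most 2, so the width is 2 − 1 = 1 and tw(G) ≤ 1. Any graph with an edge has treewidth ≥ 1, and G has the edge a–b. Combining the bounds, tw(G) = 1.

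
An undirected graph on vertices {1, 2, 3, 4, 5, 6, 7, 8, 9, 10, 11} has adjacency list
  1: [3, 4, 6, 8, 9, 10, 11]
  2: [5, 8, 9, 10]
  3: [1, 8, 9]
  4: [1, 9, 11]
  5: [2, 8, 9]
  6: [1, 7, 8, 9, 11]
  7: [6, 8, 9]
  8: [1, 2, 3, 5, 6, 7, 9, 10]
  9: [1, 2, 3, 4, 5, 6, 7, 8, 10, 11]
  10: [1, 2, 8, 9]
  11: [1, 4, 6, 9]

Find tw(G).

A width-3 tree decomposition is:
Bags: B1 = {1, 8, 9, 10}  B2 = {2, 8, 9, 10}  B3 = {2, 5, 8, 9}  B4 = {1, 6, 8, 9}  B5 = {6, 7, 8, 9}  B6 = {1, 3, 8, 9}  B7 = {1, 6, 9, 11}  B8 = {1, 4, 9, 11}
Tree: B1–B2, B2–B3, B1–B4, B4–B5, B4–B6, B4–B7, B7–B8
Every bag has size at most 4, so the width is 4 − 1 = 3 and tw(G) ≤ 3. For the lower bound, the 4 vertices {1, 8, 9, 10} are pairwise adjacent, and any tree decomposition puts a clique entirely inside one bag — forcing width ≥ 3. The upper and lower bounds meet at 3, so that is the treewidth.

3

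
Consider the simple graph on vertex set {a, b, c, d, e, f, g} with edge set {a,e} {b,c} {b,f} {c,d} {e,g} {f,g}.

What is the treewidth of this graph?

A width-1 tree decomposition is:
Bags: B1 = {a, e}  B2 = {e, g}  B3 = {f, g}  B4 = {b, f}  B5 = {b, c}  B6 = {c, d}
Tree: B1–B2, B2–B3, B3–B4, B4–B5, B5–B6
Each bag holds 2 vertices, so the decomposition has width 1, which upper-bounds the treewidth. Since G has at least one edge (e.g. a–e), it is not an edgeless graph, so tw(G) ≥ 1. Therefore the treewidth is 1.

1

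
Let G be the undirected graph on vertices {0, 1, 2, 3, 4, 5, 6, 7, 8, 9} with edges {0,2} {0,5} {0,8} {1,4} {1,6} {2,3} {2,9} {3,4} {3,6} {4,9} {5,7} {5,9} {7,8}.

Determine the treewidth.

A width-2 tree decomposition is:
Bags: B1 = {0, 7, 8}  B2 = {0, 5, 7}  B3 = {0, 2, 5}  B4 = {2, 5, 9}  B5 = {2, 3, 9}  B6 = {3, 4, 9}  B7 = {3, 4, 6}  B8 = {1, 4, 6}
Tree: B1–B2, B2–B3, B3–B4, B4–B5, B5–B6, B6–B7, B7–B8
Each bag holds 3 vertices, so the decomposition has width 2, which upper-bounds the treewidth. Since 8–7–5–0–8 is a cycle in G, G is not acyclic. Forests are exactly the graphs of treewidth ≤ 1, so tw(G) ≥ 2. Combining the bounds, tw(G) = 2.

2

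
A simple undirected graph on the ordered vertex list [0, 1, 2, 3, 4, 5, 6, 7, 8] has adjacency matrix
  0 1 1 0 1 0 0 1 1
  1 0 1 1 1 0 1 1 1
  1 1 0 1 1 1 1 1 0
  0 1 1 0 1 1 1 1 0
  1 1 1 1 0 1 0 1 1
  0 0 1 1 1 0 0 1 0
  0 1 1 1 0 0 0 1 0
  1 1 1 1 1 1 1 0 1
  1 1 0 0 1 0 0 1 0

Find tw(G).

A width-4 tree decomposition is:
Bags: B1 = {1, 2, 3, 4, 7}  B2 = {1, 2, 3, 6, 7}  B3 = {2, 3, 4, 5, 7}  B4 = {0, 1, 2, 4, 7}  B5 = {0, 1, 4, 7, 8}
Tree: B1–B2, B1–B3, B1–B4, B4–B5
The largest bag has 5 vertices, giving width 4; this decomposition certifies tw(G) ≤ 4. For the lower bound, the 5 vertices {0, 1, 4, 7, 8} are pairwise adjacent, and any tree decomposition puts a clique entirely inside one bag — forcing width ≥ 4. The upper and lower bounds meet at 4, so that is the treewidth.

4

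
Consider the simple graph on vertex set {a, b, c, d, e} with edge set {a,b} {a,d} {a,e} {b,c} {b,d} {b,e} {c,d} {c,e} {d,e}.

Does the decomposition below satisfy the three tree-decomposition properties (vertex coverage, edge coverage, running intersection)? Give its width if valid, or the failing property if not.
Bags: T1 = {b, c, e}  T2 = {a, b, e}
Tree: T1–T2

A tree decomposition must satisfy three properties: every vertex lies in some bag; for every edge, both endpoints lie together in some bag; and for every vertex, the bags containing it form a connected subtree. Here vertex d appears in no bag, so the decomposition is invalid.

No — vertex d appears in no bag.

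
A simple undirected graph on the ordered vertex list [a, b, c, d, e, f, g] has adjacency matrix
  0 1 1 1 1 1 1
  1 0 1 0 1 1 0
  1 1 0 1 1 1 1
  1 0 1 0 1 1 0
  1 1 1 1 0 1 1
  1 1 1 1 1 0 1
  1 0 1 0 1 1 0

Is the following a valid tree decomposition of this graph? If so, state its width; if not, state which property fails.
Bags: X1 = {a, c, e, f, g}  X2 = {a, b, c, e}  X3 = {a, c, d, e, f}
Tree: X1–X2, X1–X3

No — edge (f,b) lies in no bag.

A tree decomposition must satisfy three properties: every vertex lies in some bag; for every edge, both endpoints lie together in some bag; and for every vertex, the bags containing it form a connected subtree. Here edge (f,b) lies in no bag, so the decomposition is invalid.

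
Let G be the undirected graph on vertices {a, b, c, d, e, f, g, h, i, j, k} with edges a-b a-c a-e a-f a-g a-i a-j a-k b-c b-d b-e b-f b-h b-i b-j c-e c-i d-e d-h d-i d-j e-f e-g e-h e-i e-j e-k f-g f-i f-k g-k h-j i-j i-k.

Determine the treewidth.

4

A width-4 tree decomposition is:
Bags: B1 = {a, e, f, i, k}  B2 = {a, e, f, g, k}  B3 = {a, b, e, f, i}  B4 = {a, b, e, i, j}  B5 = {b, d, e, i, j}  B6 = {b, d, e, h, j}  B7 = {a, b, c, e, i}
Tree: B1–B2, B1–B3, B3–B4, B4–B5, B5–B6, B4–B7
Each bag holds 5 vertices, so the decomposition has width 4, which upper-bounds the treewidth. Conversely, {a, e, f, g, k} is a clique of size 5, and the vertices of any clique must share a bag in every tree decomposition; so some bag has ≥ 5 vertices and tw(G) ≥ 4. Combining the bounds, tw(G) = 4.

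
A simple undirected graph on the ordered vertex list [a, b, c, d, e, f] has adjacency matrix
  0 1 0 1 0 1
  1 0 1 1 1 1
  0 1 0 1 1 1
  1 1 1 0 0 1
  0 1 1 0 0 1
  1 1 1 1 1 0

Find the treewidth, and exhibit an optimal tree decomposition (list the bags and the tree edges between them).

Each bag holds 4 vertices, so the decomposition has width 3, which upper-bounds the treewidth. On the other hand G contains the 4-clique {b, c, d, f}. A clique must lie in a single bag of any decomposition, so no decomposition can have width below 3. Therefore the treewidth is 3.

Treewidth 3.
One such decomposition:
Bags: B1 = {a, b, d, f}  B2 = {b, c, d, f}  B3 = {b, c, e, f}
Tree: B1–B2, B2–B3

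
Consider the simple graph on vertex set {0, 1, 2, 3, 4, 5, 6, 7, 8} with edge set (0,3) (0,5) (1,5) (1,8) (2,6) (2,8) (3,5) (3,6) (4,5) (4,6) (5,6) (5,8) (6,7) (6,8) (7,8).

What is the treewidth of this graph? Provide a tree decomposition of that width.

The largest bag has 3 vertices, giving width 2; this decomposition certifies tw(G) ≤ 2. On the other hand G contains the 3-clique {2, 6, 8}. A clique must lie in a single bag of any decomposition, so no decomposition can have width below 2. Hence tw(G) = 2 exactly.

Treewidth 2.
One such decomposition:
Bags: B1 = {5, 6, 8}  B2 = {2, 6, 8}  B3 = {1, 5, 8}  B4 = {6, 7, 8}  B5 = {3, 5, 6}  B6 = {4, 5, 6}  B7 = {0, 3, 5}
Tree: B1–B2, B1–B3, B1–B4, B1–B5, B5–B6, B5–B7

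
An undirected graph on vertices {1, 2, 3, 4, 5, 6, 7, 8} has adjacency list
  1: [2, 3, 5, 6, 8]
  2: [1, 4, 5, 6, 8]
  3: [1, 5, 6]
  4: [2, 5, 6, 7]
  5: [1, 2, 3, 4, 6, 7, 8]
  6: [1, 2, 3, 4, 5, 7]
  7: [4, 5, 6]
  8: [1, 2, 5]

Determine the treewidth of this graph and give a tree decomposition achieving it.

Each bag holds 4 vertices, so the decomposition has width 3, which upper-bounds the treewidth. For the lower bound, the 4 vertices {1, 2, 5, 8} are pairwise adjacent, and any tree decomposition puts a clique entirely inside one bag — forcing width ≥ 3. Therefore the treewidth is 3.

Treewidth 3.
Bags: B1 = {1, 2, 5, 6}  B2 = {1, 2, 5, 8}  B3 = {2, 4, 5, 6}  B4 = {4, 5, 6, 7}  B5 = {1, 3, 5, 6}
Tree: B1–B2, B1–B3, B3–B4, B1–B5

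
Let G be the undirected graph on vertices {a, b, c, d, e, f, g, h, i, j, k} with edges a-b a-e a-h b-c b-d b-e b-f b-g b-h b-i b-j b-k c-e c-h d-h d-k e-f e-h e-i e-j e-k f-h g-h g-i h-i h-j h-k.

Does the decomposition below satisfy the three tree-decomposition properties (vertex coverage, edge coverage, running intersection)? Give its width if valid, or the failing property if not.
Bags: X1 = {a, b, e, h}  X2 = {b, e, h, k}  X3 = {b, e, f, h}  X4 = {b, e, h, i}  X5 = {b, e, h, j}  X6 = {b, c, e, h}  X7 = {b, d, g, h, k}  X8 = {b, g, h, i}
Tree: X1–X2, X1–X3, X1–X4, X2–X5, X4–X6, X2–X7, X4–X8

A tree decomposition must satisfy three properties: every vertex lies in some bag; for every edge, both endpoints lie together in some bag; and for every vertex, the bags containing it form a connected subtree. Here bags containing vertex g are not connected in the tree, so the decomposition is invalid.

No — bags containing vertex g are not connected in the tree.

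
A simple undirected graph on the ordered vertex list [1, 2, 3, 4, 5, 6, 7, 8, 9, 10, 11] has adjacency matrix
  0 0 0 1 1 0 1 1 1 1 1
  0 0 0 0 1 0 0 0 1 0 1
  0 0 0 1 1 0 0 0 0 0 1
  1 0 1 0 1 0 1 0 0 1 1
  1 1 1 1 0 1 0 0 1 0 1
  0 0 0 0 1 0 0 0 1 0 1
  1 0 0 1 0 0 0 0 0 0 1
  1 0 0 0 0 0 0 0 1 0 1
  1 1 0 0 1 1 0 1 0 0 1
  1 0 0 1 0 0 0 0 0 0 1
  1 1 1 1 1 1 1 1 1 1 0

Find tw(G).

A width-3 tree decomposition is:
Bags: B1 = {1, 5, 9, 11}  B2 = {2, 5, 9, 11}  B3 = {1, 4, 5, 11}  B4 = {5, 6, 9, 11}  B5 = {1, 8, 9, 11}  B6 = {3, 4, 5, 11}  B7 = {1, 4, 7, 11}  B8 = {1, 4, 10, 11}
Tree: B1–B2, B1–B3, B1–B4, B1–B5, B3–B6, B3–B7, B3–B8
The largest bag has 4 vertices, giving width 3; this decomposition certifies tw(G) ≤ 3. Conversely, {1, 8, 9, 11} is a clique of size 4, and the vertices of any clique must share a bag in every tree decomposition; so some bag has ≥ 4 vertices and tw(G) ≥ 3. Therefore the treewidth is 3.

3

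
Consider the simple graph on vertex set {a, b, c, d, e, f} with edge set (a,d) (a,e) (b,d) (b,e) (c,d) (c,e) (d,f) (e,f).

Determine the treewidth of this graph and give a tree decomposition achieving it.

Treewidth 2.
Bags: B1 = {c, d, e}  B2 = {d, e, f}  B3 = {b, d, e}  B4 = {a, d, e}
Tree: B1–B2, B2–B3, B3–B4

Each bag holds 3 vertices, so the decomposition has width 2, which upper-bounds the treewidth. For the lower bound, G contains the cycle e–c–d–f–e, so G is not a forest; only forests have treewidth ≤ 1, hence tw(G) ≥ 2. Hence tw(G) = 2 exactly.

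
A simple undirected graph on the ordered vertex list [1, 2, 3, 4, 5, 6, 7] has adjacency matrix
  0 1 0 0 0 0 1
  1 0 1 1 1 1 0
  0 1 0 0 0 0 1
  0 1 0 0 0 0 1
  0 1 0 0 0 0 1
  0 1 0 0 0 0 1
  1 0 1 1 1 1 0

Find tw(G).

A width-2 tree decomposition is:
Bags: B1 = {1, 2, 7}  B2 = {2, 6, 7}  B3 = {2, 5, 7}  B4 = {2, 3, 7}  B5 = {2, 4, 7}
Tree: B1–B2, B2–B3, B3–B4, B4–B5
Every bag has size at most 3, so the width is 3 − 1 = 2 and tw(G) ≤ 2. Since 2–1–7–6–2 is a cycle in G, G is not acyclic. Forests are exactly the graphs of treewidth ≤ 1, so tw(G) ≥ 2. Therefore the treewidth is 2.

2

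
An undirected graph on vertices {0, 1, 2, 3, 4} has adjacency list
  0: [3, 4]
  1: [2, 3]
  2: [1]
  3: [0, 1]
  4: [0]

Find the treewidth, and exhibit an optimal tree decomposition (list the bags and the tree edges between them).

Every bag has size at most 2, so the width is 2 − 1 = 1 and tw(G) ≤ 1. Any graph with an edge has treewidth ≥ 1, and G has the edge 4–0. Combining the bounds, tw(G) = 1.

Treewidth 1.
One such decomposition:
Bags: B1 = {0, 4}  B2 = {0, 3}  B3 = {1, 3}  B4 = {1, 2}
Tree: B1–B2, B2–B3, B3–B4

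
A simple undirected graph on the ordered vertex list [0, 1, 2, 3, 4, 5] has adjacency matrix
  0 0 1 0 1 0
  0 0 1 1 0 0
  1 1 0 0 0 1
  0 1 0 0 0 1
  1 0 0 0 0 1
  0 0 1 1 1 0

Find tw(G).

2

A width-2 tree decomposition is:
Bags: B1 = {1, 2, 3}  B2 = {2, 3, 5}  B3 = {0, 2, 5}  B4 = {0, 4, 5}
Tree: B1–B2, B2–B3, B3–B4
Each bag holds 3 vertices, so the decomposition has width 2, which upper-bounds the treewidth. The edges 1–3–5–2–1 form a cycle, so G is not a tree and its treewidth is at least 2. Hence tw(G) = 2 exactly.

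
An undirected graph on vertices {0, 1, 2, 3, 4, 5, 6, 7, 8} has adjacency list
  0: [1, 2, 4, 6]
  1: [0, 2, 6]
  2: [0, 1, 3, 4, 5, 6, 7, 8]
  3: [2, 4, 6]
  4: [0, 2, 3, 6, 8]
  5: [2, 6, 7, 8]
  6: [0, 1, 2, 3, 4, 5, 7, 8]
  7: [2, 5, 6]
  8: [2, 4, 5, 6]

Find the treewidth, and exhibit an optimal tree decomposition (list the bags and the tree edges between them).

Every bag has size at most 4, so the width is 4 − 1 = 3 and tw(G) ≤ 3. On the other hand G contains the 4-clique {0, 1, 2, 6}. A clique must lie in a single bag of any decomposition, so no decomposition can have width below 3. Hence tw(G) = 3 exactly.

Treewidth 3.
One such decomposition:
Bags: B1 = {2, 5, 6, 8}  B2 = {2, 4, 6, 8}  B3 = {0, 2, 4, 6}  B4 = {2, 5, 6, 7}  B5 = {0, 1, 2, 6}  B6 = {2, 3, 4, 6}
Tree: B1–B2, B2–B3, B1–B4, B3–B5, B2–B6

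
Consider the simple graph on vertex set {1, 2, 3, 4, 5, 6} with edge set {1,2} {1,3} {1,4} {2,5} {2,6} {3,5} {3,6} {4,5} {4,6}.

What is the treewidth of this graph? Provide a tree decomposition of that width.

Treewidth 3.
Bags: B1 = {2, 3, 4, 5}  B2 = {2, 3, 4, 6}  B3 = {1, 2, 3, 4}
Tree: B1–B2, B2–B3

The largest bag has 4 vertices, giving width 3; this decomposition certifies tw(G) ≤ 3. For the lower bound: the 4 vertex sets {2,5}, {4,6}, {3}, {1} are disjoint, each induces a connected subgraph, and every pair is joined by at least one edge of G. Contracting each set to a single vertex therefore yields K_{4} as a minor, and since treewidth is minor-monotone, tw(G) ≥ tw(K_{4}) = 3. The upper and lower bounds meet at 3, so that is the treewidth.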